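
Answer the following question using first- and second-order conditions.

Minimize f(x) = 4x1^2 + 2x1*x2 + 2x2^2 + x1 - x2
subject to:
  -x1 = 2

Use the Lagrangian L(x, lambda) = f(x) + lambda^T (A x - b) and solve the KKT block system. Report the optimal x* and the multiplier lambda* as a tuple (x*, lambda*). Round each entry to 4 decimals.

Form the Lagrangian:
  L(x, lambda) = (1/2) x^T Q x + c^T x + lambda^T (A x - b)
Stationarity (grad_x L = 0): Q x + c + A^T lambda = 0.
Primal feasibility: A x = b.

This gives the KKT block system:
  [ Q   A^T ] [ x     ]   [-c ]
  [ A    0  ] [ lambda ] = [ b ]

Solving the linear system:
  x*      = (-2, 1.25)
  lambda* = (-12.5)
  f(x*)   = 10.875

x* = (-2, 1.25), lambda* = (-12.5)


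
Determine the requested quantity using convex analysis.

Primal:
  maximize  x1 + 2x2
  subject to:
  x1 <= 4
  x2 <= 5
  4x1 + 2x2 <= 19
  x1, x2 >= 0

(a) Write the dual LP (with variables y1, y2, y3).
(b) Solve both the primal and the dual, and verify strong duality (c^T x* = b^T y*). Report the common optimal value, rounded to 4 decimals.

The standard primal-dual pair for 'max c^T x s.t. A x <= b, x >= 0' is:
  Dual:  min b^T y  s.t.  A^T y >= c,  y >= 0.

So the dual LP is:
  minimize  4y1 + 5y2 + 19y3
  subject to:
    y1 + 4y3 >= 1
    y2 + 2y3 >= 2
    y1, y2, y3 >= 0

Solving the primal: x* = (2.25, 5).
  primal value c^T x* = 12.25.
Solving the dual: y* = (0, 1.5, 0.25).
  dual value b^T y* = 12.25.
Strong duality: c^T x* = b^T y*. Confirmed.

12.25


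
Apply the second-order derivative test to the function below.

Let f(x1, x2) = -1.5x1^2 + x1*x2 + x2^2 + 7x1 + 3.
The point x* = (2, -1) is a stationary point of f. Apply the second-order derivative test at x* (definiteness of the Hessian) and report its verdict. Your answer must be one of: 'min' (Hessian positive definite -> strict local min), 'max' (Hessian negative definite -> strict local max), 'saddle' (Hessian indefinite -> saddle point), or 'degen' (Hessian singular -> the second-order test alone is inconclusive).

Compute the Hessian H = grad^2 f:
  H = [[-3, 1], [1, 2]]
Verify stationarity: grad f(x*) = H x* + g = (0, 0).
Eigenvalues of H: -3.1926, 2.1926.
Eigenvalues have mixed signs, so H is indefinite -> x* is a saddle point.

saddle


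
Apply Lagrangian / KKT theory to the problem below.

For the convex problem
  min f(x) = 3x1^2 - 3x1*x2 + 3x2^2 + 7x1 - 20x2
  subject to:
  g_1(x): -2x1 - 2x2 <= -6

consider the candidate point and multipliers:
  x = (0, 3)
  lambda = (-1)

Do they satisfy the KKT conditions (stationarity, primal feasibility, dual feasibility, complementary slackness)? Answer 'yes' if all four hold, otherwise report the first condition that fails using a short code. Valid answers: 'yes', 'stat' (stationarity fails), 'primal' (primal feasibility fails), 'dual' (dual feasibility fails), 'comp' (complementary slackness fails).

Gradient of f: grad f(x) = Q x + c = (-2, -2)
Constraint values g_i(x) = a_i^T x - b_i:
  g_1((0, 3)) = 0
Stationarity residual: grad f(x) + sum_i lambda_i a_i = (0, 0)
  -> stationarity OK
Primal feasibility (all g_i <= 0): OK
Dual feasibility (all lambda_i >= 0): FAILS
Complementary slackness (lambda_i * g_i(x) = 0 for all i): OK

Verdict: the first failing condition is dual_feasibility -> dual.

dual


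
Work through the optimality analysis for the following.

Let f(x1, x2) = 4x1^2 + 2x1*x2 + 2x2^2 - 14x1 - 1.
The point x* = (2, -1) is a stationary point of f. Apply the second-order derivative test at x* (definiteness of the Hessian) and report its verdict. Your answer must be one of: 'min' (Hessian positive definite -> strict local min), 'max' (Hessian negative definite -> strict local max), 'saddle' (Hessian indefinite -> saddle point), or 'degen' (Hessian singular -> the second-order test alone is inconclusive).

Compute the Hessian H = grad^2 f:
  H = [[8, 2], [2, 4]]
Verify stationarity: grad f(x*) = H x* + g = (0, 0).
Eigenvalues of H: 3.1716, 8.8284.
Both eigenvalues > 0, so H is positive definite -> x* is a strict local min.

min


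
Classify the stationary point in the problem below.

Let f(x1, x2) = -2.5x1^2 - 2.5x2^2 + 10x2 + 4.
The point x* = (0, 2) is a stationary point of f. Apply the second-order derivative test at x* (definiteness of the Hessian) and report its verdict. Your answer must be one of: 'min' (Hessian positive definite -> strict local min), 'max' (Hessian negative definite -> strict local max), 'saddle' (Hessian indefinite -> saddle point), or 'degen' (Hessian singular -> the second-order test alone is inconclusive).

Compute the Hessian H = grad^2 f:
  H = [[-5, 0], [0, -5]]
Verify stationarity: grad f(x*) = H x* + g = (0, 0).
Eigenvalues of H: -5, -5.
Both eigenvalues < 0, so H is negative definite -> x* is a strict local max.

max


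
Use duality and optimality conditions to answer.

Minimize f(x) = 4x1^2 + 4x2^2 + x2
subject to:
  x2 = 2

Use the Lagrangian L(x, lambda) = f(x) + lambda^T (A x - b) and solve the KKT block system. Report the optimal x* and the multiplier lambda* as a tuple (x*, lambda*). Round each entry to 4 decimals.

Form the Lagrangian:
  L(x, lambda) = (1/2) x^T Q x + c^T x + lambda^T (A x - b)
Stationarity (grad_x L = 0): Q x + c + A^T lambda = 0.
Primal feasibility: A x = b.

This gives the KKT block system:
  [ Q   A^T ] [ x     ]   [-c ]
  [ A    0  ] [ lambda ] = [ b ]

Solving the linear system:
  x*      = (0, 2)
  lambda* = (-17)
  f(x*)   = 18

x* = (0, 2), lambda* = (-17)


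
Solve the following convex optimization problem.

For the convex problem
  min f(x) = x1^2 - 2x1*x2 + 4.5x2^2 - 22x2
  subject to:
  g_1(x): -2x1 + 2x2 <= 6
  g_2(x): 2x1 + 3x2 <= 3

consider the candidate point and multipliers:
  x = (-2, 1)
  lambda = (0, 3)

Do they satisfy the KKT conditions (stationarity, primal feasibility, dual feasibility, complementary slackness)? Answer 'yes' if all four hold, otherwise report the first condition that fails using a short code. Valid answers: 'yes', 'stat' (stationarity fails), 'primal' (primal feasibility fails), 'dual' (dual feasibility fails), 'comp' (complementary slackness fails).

Gradient of f: grad f(x) = Q x + c = (-6, -9)
Constraint values g_i(x) = a_i^T x - b_i:
  g_1((-2, 1)) = 0
  g_2((-2, 1)) = -4
Stationarity residual: grad f(x) + sum_i lambda_i a_i = (0, 0)
  -> stationarity OK
Primal feasibility (all g_i <= 0): OK
Dual feasibility (all lambda_i >= 0): OK
Complementary slackness (lambda_i * g_i(x) = 0 for all i): FAILS

Verdict: the first failing condition is complementary_slackness -> comp.

comp


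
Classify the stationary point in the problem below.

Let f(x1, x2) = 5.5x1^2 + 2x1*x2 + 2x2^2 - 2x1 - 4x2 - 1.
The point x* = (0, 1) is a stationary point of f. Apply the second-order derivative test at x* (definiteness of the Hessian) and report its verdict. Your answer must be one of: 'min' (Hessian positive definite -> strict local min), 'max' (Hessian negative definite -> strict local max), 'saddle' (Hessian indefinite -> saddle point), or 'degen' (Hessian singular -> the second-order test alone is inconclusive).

Compute the Hessian H = grad^2 f:
  H = [[11, 2], [2, 4]]
Verify stationarity: grad f(x*) = H x* + g = (0, 0).
Eigenvalues of H: 3.4689, 11.5311.
Both eigenvalues > 0, so H is positive definite -> x* is a strict local min.

min


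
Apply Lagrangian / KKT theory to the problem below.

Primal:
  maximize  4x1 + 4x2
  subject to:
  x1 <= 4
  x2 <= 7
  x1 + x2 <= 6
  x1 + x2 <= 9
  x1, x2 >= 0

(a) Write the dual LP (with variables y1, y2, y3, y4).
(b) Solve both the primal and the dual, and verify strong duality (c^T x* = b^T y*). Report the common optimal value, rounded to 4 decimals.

The standard primal-dual pair for 'max c^T x s.t. A x <= b, x >= 0' is:
  Dual:  min b^T y  s.t.  A^T y >= c,  y >= 0.

So the dual LP is:
  minimize  4y1 + 7y2 + 6y3 + 9y4
  subject to:
    y1 + y3 + y4 >= 4
    y2 + y3 + y4 >= 4
    y1, y2, y3, y4 >= 0

Solving the primal: x* = (0, 6).
  primal value c^T x* = 24.
Solving the dual: y* = (0, 0, 4, 0).
  dual value b^T y* = 24.
Strong duality: c^T x* = b^T y*. Confirmed.

24


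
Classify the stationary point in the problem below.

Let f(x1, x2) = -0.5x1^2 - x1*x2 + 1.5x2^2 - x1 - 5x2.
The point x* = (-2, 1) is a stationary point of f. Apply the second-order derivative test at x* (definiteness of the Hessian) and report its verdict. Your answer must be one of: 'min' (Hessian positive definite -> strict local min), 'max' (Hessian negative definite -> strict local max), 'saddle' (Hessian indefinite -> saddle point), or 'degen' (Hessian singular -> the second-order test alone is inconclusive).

Compute the Hessian H = grad^2 f:
  H = [[-1, -1], [-1, 3]]
Verify stationarity: grad f(x*) = H x* + g = (0, 0).
Eigenvalues of H: -1.2361, 3.2361.
Eigenvalues have mixed signs, so H is indefinite -> x* is a saddle point.

saddle


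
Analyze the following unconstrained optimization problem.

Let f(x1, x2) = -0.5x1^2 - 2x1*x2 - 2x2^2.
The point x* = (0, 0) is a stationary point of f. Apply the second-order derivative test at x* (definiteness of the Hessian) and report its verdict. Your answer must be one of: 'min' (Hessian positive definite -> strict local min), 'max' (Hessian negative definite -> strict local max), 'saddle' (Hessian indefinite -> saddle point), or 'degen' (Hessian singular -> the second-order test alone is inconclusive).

Compute the Hessian H = grad^2 f:
  H = [[-1, -2], [-2, -4]]
Verify stationarity: grad f(x*) = H x* + g = (0, 0).
Eigenvalues of H: -5, 0.
H has a zero eigenvalue (singular; negative semidefinite but not definite), so H is neither positive definite, negative definite, nor indefinite. The second-order test alone is inconclusive -> degen.
(Indeed, f is constant along the null direction of H through x*, so x* is not a strict local extremum.)

degen


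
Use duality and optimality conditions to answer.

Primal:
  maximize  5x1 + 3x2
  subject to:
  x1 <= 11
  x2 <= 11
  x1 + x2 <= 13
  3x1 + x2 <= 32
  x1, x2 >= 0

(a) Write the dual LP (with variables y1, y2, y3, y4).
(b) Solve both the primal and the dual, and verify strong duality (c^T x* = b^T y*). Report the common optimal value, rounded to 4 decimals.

The standard primal-dual pair for 'max c^T x s.t. A x <= b, x >= 0' is:
  Dual:  min b^T y  s.t.  A^T y >= c,  y >= 0.

So the dual LP is:
  minimize  11y1 + 11y2 + 13y3 + 32y4
  subject to:
    y1 + y3 + 3y4 >= 5
    y2 + y3 + y4 >= 3
    y1, y2, y3, y4 >= 0

Solving the primal: x* = (9.5, 3.5).
  primal value c^T x* = 58.
Solving the dual: y* = (0, 0, 2, 1).
  dual value b^T y* = 58.
Strong duality: c^T x* = b^T y*. Confirmed.

58


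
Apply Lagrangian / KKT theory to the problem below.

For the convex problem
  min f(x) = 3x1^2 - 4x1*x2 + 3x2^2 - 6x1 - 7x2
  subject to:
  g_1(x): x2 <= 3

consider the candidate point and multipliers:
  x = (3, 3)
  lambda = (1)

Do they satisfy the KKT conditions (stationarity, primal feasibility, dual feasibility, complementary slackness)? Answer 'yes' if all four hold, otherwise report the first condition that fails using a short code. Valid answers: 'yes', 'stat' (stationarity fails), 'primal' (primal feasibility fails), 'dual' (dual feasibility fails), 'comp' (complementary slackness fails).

Gradient of f: grad f(x) = Q x + c = (0, -1)
Constraint values g_i(x) = a_i^T x - b_i:
  g_1((3, 3)) = 0
Stationarity residual: grad f(x) + sum_i lambda_i a_i = (0, 0)
  -> stationarity OK
Primal feasibility (all g_i <= 0): OK
Dual feasibility (all lambda_i >= 0): OK
Complementary slackness (lambda_i * g_i(x) = 0 for all i): OK

Verdict: yes, KKT holds.

yes


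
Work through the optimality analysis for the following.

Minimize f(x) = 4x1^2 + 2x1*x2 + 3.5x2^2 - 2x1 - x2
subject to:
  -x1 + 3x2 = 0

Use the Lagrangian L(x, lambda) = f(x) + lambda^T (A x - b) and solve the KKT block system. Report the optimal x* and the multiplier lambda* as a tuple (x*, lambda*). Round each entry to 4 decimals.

Form the Lagrangian:
  L(x, lambda) = (1/2) x^T Q x + c^T x + lambda^T (A x - b)
Stationarity (grad_x L = 0): Q x + c + A^T lambda = 0.
Primal feasibility: A x = b.

This gives the KKT block system:
  [ Q   A^T ] [ x     ]   [-c ]
  [ A    0  ] [ lambda ] = [ b ]

Solving the linear system:
  x*      = (0.2308, 0.0769)
  lambda* = (0)
  f(x*)   = -0.2692

x* = (0.2308, 0.0769), lambda* = (0)


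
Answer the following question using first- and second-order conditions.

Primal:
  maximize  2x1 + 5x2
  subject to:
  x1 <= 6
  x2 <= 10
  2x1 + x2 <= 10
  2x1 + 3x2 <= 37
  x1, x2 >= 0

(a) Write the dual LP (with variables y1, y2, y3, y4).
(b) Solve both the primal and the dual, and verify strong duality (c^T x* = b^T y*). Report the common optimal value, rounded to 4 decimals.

The standard primal-dual pair for 'max c^T x s.t. A x <= b, x >= 0' is:
  Dual:  min b^T y  s.t.  A^T y >= c,  y >= 0.

So the dual LP is:
  minimize  6y1 + 10y2 + 10y3 + 37y4
  subject to:
    y1 + 2y3 + 2y4 >= 2
    y2 + y3 + 3y4 >= 5
    y1, y2, y3, y4 >= 0

Solving the primal: x* = (0, 10).
  primal value c^T x* = 50.
Solving the dual: y* = (0, 4, 1, 0).
  dual value b^T y* = 50.
Strong duality: c^T x* = b^T y*. Confirmed.

50


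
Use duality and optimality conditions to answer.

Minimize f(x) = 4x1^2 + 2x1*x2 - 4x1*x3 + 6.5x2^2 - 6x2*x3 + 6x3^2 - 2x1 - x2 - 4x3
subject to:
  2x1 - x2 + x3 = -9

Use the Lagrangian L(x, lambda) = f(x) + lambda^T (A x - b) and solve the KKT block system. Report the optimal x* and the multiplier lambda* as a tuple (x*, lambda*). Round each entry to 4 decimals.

Form the Lagrangian:
  L(x, lambda) = (1/2) x^T Q x + c^T x + lambda^T (A x - b)
Stationarity (grad_x L = 0): Q x + c + A^T lambda = 0.
Primal feasibility: A x = b.

This gives the KKT block system:
  [ Q   A^T ] [ x     ]   [-c ]
  [ A    0  ] [ lambda ] = [ b ]

Solving the linear system:
  x*      = (-3.4162, 0.8595, -1.3081)
  lambda* = (11.1892)
  f(x*)   = 55.9541

x* = (-3.4162, 0.8595, -1.3081), lambda* = (11.1892)


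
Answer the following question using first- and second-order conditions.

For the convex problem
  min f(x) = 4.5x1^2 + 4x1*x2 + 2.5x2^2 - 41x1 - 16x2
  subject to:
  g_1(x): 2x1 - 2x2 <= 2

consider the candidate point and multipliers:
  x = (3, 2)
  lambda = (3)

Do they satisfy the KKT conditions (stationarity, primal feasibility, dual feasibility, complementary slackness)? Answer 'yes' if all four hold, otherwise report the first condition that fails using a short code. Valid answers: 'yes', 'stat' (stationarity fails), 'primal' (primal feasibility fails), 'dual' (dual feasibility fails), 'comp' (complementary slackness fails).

Gradient of f: grad f(x) = Q x + c = (-6, 6)
Constraint values g_i(x) = a_i^T x - b_i:
  g_1((3, 2)) = 0
Stationarity residual: grad f(x) + sum_i lambda_i a_i = (0, 0)
  -> stationarity OK
Primal feasibility (all g_i <= 0): OK
Dual feasibility (all lambda_i >= 0): OK
Complementary slackness (lambda_i * g_i(x) = 0 for all i): OK

Verdict: yes, KKT holds.

yes


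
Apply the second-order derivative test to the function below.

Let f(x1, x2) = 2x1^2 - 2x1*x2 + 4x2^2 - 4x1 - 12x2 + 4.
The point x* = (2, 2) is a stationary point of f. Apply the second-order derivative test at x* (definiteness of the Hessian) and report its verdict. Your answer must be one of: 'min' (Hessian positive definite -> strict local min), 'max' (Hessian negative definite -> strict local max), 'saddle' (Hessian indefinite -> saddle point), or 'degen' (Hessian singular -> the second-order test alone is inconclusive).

Compute the Hessian H = grad^2 f:
  H = [[4, -2], [-2, 8]]
Verify stationarity: grad f(x*) = H x* + g = (0, 0).
Eigenvalues of H: 3.1716, 8.8284.
Both eigenvalues > 0, so H is positive definite -> x* is a strict local min.

min


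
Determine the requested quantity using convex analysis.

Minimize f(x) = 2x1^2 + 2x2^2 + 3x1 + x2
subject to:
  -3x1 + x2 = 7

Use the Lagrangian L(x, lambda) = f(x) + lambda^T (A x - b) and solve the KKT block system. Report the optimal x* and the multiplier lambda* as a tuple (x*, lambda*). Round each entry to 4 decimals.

Form the Lagrangian:
  L(x, lambda) = (1/2) x^T Q x + c^T x + lambda^T (A x - b)
Stationarity (grad_x L = 0): Q x + c + A^T lambda = 0.
Primal feasibility: A x = b.

This gives the KKT block system:
  [ Q   A^T ] [ x     ]   [-c ]
  [ A    0  ] [ lambda ] = [ b ]

Solving the linear system:
  x*      = (-2.25, 0.25)
  lambda* = (-2)
  f(x*)   = 3.75

x* = (-2.25, 0.25), lambda* = (-2)


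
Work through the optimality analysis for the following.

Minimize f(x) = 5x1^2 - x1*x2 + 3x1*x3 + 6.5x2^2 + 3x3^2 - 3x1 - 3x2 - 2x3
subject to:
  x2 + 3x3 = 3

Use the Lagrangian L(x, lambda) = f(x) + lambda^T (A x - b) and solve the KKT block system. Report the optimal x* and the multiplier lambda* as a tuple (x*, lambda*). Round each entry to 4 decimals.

Form the Lagrangian:
  L(x, lambda) = (1/2) x^T Q x + c^T x + lambda^T (A x - b)
Stationarity (grad_x L = 0): Q x + c + A^T lambda = 0.
Primal feasibility: A x = b.

This gives the KKT block system:
  [ Q   A^T ] [ x     ]   [-c ]
  [ A    0  ] [ lambda ] = [ b ]

Solving the linear system:
  x*      = (0.0653, 0.3266, 0.8911)
  lambda* = (-1.1809)
  f(x*)   = 0.2923

x* = (0.0653, 0.3266, 0.8911), lambda* = (-1.1809)


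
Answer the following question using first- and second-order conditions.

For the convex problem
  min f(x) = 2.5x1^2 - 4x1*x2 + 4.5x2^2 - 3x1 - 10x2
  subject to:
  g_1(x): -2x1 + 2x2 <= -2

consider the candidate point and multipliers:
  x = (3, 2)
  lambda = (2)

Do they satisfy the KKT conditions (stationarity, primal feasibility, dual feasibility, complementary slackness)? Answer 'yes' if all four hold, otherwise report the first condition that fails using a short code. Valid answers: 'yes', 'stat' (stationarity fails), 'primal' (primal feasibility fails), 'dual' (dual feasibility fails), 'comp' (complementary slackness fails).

Gradient of f: grad f(x) = Q x + c = (4, -4)
Constraint values g_i(x) = a_i^T x - b_i:
  g_1((3, 2)) = 0
Stationarity residual: grad f(x) + sum_i lambda_i a_i = (0, 0)
  -> stationarity OK
Primal feasibility (all g_i <= 0): OK
Dual feasibility (all lambda_i >= 0): OK
Complementary slackness (lambda_i * g_i(x) = 0 for all i): OK

Verdict: yes, KKT holds.

yes


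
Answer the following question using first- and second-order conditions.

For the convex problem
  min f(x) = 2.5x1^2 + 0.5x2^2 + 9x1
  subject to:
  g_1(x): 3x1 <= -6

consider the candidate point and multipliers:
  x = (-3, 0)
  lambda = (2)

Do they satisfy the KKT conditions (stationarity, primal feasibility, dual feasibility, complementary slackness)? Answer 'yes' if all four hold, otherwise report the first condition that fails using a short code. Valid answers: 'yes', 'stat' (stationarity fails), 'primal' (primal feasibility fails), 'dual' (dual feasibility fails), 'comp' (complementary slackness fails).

Gradient of f: grad f(x) = Q x + c = (-6, 0)
Constraint values g_i(x) = a_i^T x - b_i:
  g_1((-3, 0)) = -3
Stationarity residual: grad f(x) + sum_i lambda_i a_i = (0, 0)
  -> stationarity OK
Primal feasibility (all g_i <= 0): OK
Dual feasibility (all lambda_i >= 0): OK
Complementary slackness (lambda_i * g_i(x) = 0 for all i): FAILS

Verdict: the first failing condition is complementary_slackness -> comp.

comp


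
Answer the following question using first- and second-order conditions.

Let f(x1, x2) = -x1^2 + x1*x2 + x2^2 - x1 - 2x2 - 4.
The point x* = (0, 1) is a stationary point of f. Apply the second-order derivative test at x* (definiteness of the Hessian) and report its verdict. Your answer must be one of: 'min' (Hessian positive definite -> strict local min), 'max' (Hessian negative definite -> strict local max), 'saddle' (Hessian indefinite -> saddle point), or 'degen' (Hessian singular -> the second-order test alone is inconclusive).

Compute the Hessian H = grad^2 f:
  H = [[-2, 1], [1, 2]]
Verify stationarity: grad f(x*) = H x* + g = (0, 0).
Eigenvalues of H: -2.2361, 2.2361.
Eigenvalues have mixed signs, so H is indefinite -> x* is a saddle point.

saddle


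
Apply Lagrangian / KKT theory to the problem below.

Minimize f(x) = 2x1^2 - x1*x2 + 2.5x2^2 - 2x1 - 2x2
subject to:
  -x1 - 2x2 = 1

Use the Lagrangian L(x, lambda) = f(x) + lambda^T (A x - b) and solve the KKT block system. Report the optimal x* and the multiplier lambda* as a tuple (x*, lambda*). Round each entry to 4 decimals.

Form the Lagrangian:
  L(x, lambda) = (1/2) x^T Q x + c^T x + lambda^T (A x - b)
Stationarity (grad_x L = 0): Q x + c + A^T lambda = 0.
Primal feasibility: A x = b.

This gives the KKT block system:
  [ Q   A^T ] [ x     ]   [-c ]
  [ A    0  ] [ lambda ] = [ b ]

Solving the linear system:
  x*      = (-0.12, -0.44)
  lambda* = (-2.04)
  f(x*)   = 1.58

x* = (-0.12, -0.44), lambda* = (-2.04)


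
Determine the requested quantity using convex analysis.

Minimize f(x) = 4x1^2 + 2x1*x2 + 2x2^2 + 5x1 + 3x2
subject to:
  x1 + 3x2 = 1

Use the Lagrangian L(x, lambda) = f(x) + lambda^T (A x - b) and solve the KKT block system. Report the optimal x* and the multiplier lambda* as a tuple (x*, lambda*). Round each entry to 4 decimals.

Form the Lagrangian:
  L(x, lambda) = (1/2) x^T Q x + c^T x + lambda^T (A x - b)
Stationarity (grad_x L = 0): Q x + c + A^T lambda = 0.
Primal feasibility: A x = b.

This gives the KKT block system:
  [ Q   A^T ] [ x     ]   [-c ]
  [ A    0  ] [ lambda ] = [ b ]

Solving the linear system:
  x*      = (-0.5938, 0.5312)
  lambda* = (-1.3125)
  f(x*)   = -0.0312

x* = (-0.5938, 0.5312), lambda* = (-1.3125)


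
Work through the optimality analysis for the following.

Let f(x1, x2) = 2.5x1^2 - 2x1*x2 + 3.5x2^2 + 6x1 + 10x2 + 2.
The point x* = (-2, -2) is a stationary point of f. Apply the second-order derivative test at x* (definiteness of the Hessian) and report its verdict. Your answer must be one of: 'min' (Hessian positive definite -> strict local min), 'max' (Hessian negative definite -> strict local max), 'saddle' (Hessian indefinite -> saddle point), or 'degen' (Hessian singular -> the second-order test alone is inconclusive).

Compute the Hessian H = grad^2 f:
  H = [[5, -2], [-2, 7]]
Verify stationarity: grad f(x*) = H x* + g = (0, 0).
Eigenvalues of H: 3.7639, 8.2361.
Both eigenvalues > 0, so H is positive definite -> x* is a strict local min.

min


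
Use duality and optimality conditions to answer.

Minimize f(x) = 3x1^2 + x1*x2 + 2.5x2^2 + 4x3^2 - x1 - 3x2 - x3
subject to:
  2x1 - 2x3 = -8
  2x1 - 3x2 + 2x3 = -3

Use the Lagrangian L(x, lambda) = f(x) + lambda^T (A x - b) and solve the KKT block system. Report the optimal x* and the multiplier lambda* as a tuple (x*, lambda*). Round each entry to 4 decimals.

Form the Lagrangian:
  L(x, lambda) = (1/2) x^T Q x + c^T x + lambda^T (A x - b)
Stationarity (grad_x L = 0): Q x + c + A^T lambda = 0.
Primal feasibility: A x = b.

This gives the KKT block system:
  [ Q   A^T ] [ x     ]   [-c ]
  [ A    0  ] [ lambda ] = [ b ]

Solving the linear system:
  x*      = (-2.1174, 0.8435, 1.8826)
  lambda* = (6.7304, -0.3)
  f(x*)   = 25.3239

x* = (-2.1174, 0.8435, 1.8826), lambda* = (6.7304, -0.3)


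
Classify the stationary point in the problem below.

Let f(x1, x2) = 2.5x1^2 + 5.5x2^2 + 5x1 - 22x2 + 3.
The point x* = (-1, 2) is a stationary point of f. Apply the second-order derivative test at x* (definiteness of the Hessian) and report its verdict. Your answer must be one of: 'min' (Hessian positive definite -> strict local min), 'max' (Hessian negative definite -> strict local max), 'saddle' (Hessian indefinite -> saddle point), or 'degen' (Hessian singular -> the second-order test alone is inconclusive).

Compute the Hessian H = grad^2 f:
  H = [[5, 0], [0, 11]]
Verify stationarity: grad f(x*) = H x* + g = (0, 0).
Eigenvalues of H: 5, 11.
Both eigenvalues > 0, so H is positive definite -> x* is a strict local min.

min


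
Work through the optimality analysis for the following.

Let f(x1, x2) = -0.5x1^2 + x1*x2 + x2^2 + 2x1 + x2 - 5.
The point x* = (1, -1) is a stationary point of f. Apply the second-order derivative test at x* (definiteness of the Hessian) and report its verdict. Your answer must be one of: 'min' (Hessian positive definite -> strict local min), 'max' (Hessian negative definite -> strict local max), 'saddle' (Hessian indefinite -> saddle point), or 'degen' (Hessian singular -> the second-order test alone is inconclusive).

Compute the Hessian H = grad^2 f:
  H = [[-1, 1], [1, 2]]
Verify stationarity: grad f(x*) = H x* + g = (0, 0).
Eigenvalues of H: -1.3028, 2.3028.
Eigenvalues have mixed signs, so H is indefinite -> x* is a saddle point.

saddle


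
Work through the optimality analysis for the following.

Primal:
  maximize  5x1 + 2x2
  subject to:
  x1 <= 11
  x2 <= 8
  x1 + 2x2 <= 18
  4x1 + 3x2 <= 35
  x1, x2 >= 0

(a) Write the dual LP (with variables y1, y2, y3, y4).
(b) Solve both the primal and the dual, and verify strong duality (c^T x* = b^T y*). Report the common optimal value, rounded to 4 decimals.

The standard primal-dual pair for 'max c^T x s.t. A x <= b, x >= 0' is:
  Dual:  min b^T y  s.t.  A^T y >= c,  y >= 0.

So the dual LP is:
  minimize  11y1 + 8y2 + 18y3 + 35y4
  subject to:
    y1 + y3 + 4y4 >= 5
    y2 + 2y3 + 3y4 >= 2
    y1, y2, y3, y4 >= 0

Solving the primal: x* = (8.75, 0).
  primal value c^T x* = 43.75.
Solving the dual: y* = (0, 0, 0, 1.25).
  dual value b^T y* = 43.75.
Strong duality: c^T x* = b^T y*. Confirmed.

43.75


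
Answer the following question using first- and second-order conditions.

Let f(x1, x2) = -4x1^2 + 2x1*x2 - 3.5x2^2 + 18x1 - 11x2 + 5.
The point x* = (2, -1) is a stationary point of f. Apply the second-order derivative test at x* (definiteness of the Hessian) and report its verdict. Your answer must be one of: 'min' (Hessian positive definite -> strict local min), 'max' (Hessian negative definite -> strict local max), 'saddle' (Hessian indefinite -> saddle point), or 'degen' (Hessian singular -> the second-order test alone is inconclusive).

Compute the Hessian H = grad^2 f:
  H = [[-8, 2], [2, -7]]
Verify stationarity: grad f(x*) = H x* + g = (0, 0).
Eigenvalues of H: -9.5616, -5.4384.
Both eigenvalues < 0, so H is negative definite -> x* is a strict local max.

max


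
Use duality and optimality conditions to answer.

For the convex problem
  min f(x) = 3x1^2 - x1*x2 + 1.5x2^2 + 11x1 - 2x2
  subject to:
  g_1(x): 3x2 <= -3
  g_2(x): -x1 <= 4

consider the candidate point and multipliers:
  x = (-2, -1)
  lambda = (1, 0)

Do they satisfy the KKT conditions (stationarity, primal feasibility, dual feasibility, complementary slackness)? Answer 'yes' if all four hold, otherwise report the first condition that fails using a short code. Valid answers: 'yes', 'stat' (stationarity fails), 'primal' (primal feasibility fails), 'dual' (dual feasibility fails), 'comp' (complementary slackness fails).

Gradient of f: grad f(x) = Q x + c = (0, -3)
Constraint values g_i(x) = a_i^T x - b_i:
  g_1((-2, -1)) = 0
  g_2((-2, -1)) = -2
Stationarity residual: grad f(x) + sum_i lambda_i a_i = (0, 0)
  -> stationarity OK
Primal feasibility (all g_i <= 0): OK
Dual feasibility (all lambda_i >= 0): OK
Complementary slackness (lambda_i * g_i(x) = 0 for all i): OK

Verdict: yes, KKT holds.

yes


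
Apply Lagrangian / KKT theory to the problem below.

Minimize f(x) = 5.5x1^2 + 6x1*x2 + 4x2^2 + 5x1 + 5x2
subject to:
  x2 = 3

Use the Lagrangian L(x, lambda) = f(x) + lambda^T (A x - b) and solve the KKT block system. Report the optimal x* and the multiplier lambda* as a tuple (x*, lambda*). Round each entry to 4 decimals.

Form the Lagrangian:
  L(x, lambda) = (1/2) x^T Q x + c^T x + lambda^T (A x - b)
Stationarity (grad_x L = 0): Q x + c + A^T lambda = 0.
Primal feasibility: A x = b.

This gives the KKT block system:
  [ Q   A^T ] [ x     ]   [-c ]
  [ A    0  ] [ lambda ] = [ b ]

Solving the linear system:
  x*      = (-2.0909, 3)
  lambda* = (-16.4545)
  f(x*)   = 26.9545

x* = (-2.0909, 3), lambda* = (-16.4545)


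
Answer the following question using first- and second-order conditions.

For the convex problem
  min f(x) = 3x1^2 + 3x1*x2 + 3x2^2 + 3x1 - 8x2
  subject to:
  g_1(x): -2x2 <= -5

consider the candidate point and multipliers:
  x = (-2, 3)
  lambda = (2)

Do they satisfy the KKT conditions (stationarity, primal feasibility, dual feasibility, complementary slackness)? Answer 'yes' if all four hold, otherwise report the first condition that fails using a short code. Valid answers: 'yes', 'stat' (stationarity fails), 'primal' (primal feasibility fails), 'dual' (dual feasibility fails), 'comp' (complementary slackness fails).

Gradient of f: grad f(x) = Q x + c = (0, 4)
Constraint values g_i(x) = a_i^T x - b_i:
  g_1((-2, 3)) = -1
Stationarity residual: grad f(x) + sum_i lambda_i a_i = (0, 0)
  -> stationarity OK
Primal feasibility (all g_i <= 0): OK
Dual feasibility (all lambda_i >= 0): OK
Complementary slackness (lambda_i * g_i(x) = 0 for all i): FAILS

Verdict: the first failing condition is complementary_slackness -> comp.

comp


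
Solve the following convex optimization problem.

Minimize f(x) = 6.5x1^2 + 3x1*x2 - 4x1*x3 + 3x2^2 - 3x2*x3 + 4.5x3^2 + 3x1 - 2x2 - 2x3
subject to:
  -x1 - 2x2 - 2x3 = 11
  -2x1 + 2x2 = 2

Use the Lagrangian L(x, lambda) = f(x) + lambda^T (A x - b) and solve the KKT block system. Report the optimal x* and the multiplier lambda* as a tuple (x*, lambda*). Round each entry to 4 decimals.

Form the Lagrangian:
  L(x, lambda) = (1/2) x^T Q x + c^T x + lambda^T (A x - b)
Stationarity (grad_x L = 0): Q x + c + A^T lambda = 0.
Primal feasibility: A x = b.

This gives the KKT block system:
  [ Q   A^T ] [ x     ]   [-c ]
  [ A    0  ] [ lambda ] = [ b ]

Solving the linear system:
  x*      = (-2.2755, -1.2755, -3.0868)
  lambda* = (-8.4264, -4.817)
  f(x*)   = 52.1113

x* = (-2.2755, -1.2755, -3.0868), lambda* = (-8.4264, -4.817)


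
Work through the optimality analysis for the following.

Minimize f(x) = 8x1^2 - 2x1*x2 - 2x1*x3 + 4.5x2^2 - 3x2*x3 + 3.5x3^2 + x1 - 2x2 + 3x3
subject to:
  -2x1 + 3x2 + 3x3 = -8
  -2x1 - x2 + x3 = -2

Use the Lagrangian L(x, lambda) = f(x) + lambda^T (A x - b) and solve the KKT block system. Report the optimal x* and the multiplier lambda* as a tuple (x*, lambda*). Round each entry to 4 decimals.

Form the Lagrangian:
  L(x, lambda) = (1/2) x^T Q x + c^T x + lambda^T (A x - b)
Stationarity (grad_x L = 0): Q x + c + A^T lambda = 0.
Primal feasibility: A x = b.

This gives the KKT block system:
  [ Q   A^T ] [ x     ]   [-c ]
  [ A    0  ] [ lambda ] = [ b ]

Solving the linear system:
  x*      = (0.3259, -0.5506, -1.8987)
  lambda* = (1.8671, 3.6899)
  f(x*)   = 9.0237

x* = (0.3259, -0.5506, -1.8987), lambda* = (1.8671, 3.6899)


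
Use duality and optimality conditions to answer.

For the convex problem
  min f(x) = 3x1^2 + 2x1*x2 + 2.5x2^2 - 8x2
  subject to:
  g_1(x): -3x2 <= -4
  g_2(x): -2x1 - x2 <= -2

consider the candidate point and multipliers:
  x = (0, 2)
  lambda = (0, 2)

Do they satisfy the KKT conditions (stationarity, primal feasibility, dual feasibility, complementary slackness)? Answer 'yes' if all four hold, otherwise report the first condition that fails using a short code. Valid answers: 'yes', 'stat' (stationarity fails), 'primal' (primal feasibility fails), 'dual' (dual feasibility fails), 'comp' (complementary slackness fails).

Gradient of f: grad f(x) = Q x + c = (4, 2)
Constraint values g_i(x) = a_i^T x - b_i:
  g_1((0, 2)) = -2
  g_2((0, 2)) = 0
Stationarity residual: grad f(x) + sum_i lambda_i a_i = (0, 0)
  -> stationarity OK
Primal feasibility (all g_i <= 0): OK
Dual feasibility (all lambda_i >= 0): OK
Complementary slackness (lambda_i * g_i(x) = 0 for all i): OK

Verdict: yes, KKT holds.

yes


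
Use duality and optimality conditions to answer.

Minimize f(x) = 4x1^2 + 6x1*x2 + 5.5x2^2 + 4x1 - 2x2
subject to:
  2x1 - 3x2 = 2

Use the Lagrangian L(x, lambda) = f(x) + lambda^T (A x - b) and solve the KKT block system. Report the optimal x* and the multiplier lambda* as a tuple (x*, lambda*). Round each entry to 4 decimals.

Form the Lagrangian:
  L(x, lambda) = (1/2) x^T Q x + c^T x + lambda^T (A x - b)
Stationarity (grad_x L = 0): Q x + c + A^T lambda = 0.
Primal feasibility: A x = b.

This gives the KKT block system:
  [ Q   A^T ] [ x     ]   [-c ]
  [ A    0  ] [ lambda ] = [ b ]

Solving the linear system:
  x*      = (0.2979, -0.4681)
  lambda* = (-1.7872)
  f(x*)   = 2.8511

x* = (0.2979, -0.4681), lambda* = (-1.7872)


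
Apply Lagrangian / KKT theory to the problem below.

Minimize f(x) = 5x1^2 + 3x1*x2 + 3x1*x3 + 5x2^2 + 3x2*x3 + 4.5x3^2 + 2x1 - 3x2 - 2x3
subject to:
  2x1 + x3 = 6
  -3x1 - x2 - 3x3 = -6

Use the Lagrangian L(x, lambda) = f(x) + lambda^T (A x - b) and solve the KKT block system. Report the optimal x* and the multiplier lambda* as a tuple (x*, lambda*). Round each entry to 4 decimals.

Form the Lagrangian:
  L(x, lambda) = (1/2) x^T Q x + c^T x + lambda^T (A x - b)
Stationarity (grad_x L = 0): Q x + c + A^T lambda = 0.
Primal feasibility: A x = b.

This gives the KKT block system:
  [ Q   A^T ] [ x     ]   [-c ]
  [ A    0  ] [ lambda ] = [ b ]

Solving the linear system:
  x*      = (3.4245, -1.7264, -0.8491)
  lambda* = (-33.066, -12.5377)
  f(x*)   = 68.4481

x* = (3.4245, -1.7264, -0.8491), lambda* = (-33.066, -12.5377)


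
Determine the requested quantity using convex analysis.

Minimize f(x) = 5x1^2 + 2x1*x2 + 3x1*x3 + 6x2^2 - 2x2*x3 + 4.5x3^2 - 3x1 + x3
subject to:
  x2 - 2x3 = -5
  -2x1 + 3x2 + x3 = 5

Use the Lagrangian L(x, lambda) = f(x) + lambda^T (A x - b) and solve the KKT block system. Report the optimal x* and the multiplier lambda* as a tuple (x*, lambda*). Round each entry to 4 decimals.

Form the Lagrangian:
  L(x, lambda) = (1/2) x^T Q x + c^T x + lambda^T (A x - b)
Stationarity (grad_x L = 0): Q x + c + A^T lambda = 0.
Primal feasibility: A x = b.

This gives the KKT block system:
  [ Q   A^T ] [ x     ]   [-c ]
  [ A    0  ] [ lambda ] = [ b ]

Solving the linear system:
  x*      = (-0.881, 0.2109, 2.6054)
  lambda* = (9.7993, -1.7857)
  f(x*)   = 31.5867

x* = (-0.881, 0.2109, 2.6054), lambda* = (9.7993, -1.7857)


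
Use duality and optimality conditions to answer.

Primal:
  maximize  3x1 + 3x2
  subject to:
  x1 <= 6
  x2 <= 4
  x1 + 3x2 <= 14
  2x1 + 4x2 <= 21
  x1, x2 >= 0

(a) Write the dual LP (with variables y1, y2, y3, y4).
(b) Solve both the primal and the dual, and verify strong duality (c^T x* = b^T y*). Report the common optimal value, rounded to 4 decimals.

The standard primal-dual pair for 'max c^T x s.t. A x <= b, x >= 0' is:
  Dual:  min b^T y  s.t.  A^T y >= c,  y >= 0.

So the dual LP is:
  minimize  6y1 + 4y2 + 14y3 + 21y4
  subject to:
    y1 + y3 + 2y4 >= 3
    y2 + 3y3 + 4y4 >= 3
    y1, y2, y3, y4 >= 0

Solving the primal: x* = (6, 2.25).
  primal value c^T x* = 24.75.
Solving the dual: y* = (1.5, 0, 0, 0.75).
  dual value b^T y* = 24.75.
Strong duality: c^T x* = b^T y*. Confirmed.

24.75


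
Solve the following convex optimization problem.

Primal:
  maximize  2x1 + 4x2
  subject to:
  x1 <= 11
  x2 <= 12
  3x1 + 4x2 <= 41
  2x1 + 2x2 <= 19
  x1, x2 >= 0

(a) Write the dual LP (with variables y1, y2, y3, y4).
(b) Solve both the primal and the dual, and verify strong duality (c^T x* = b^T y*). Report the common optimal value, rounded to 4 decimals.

The standard primal-dual pair for 'max c^T x s.t. A x <= b, x >= 0' is:
  Dual:  min b^T y  s.t.  A^T y >= c,  y >= 0.

So the dual LP is:
  minimize  11y1 + 12y2 + 41y3 + 19y4
  subject to:
    y1 + 3y3 + 2y4 >= 2
    y2 + 4y3 + 2y4 >= 4
    y1, y2, y3, y4 >= 0

Solving the primal: x* = (0, 9.5).
  primal value c^T x* = 38.
Solving the dual: y* = (0, 0, 0, 2).
  dual value b^T y* = 38.
Strong duality: c^T x* = b^T y*. Confirmed.

38


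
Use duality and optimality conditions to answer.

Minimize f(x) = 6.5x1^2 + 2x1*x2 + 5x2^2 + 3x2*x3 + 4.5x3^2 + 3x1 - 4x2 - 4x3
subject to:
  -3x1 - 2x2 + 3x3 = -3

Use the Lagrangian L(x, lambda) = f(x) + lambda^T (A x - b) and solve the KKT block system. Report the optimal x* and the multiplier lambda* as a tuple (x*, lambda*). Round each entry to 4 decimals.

Form the Lagrangian:
  L(x, lambda) = (1/2) x^T Q x + c^T x + lambda^T (A x - b)
Stationarity (grad_x L = 0): Q x + c + A^T lambda = 0.
Primal feasibility: A x = b.

This gives the KKT block system:
  [ Q   A^T ] [ x     ]   [-c ]
  [ A    0  ] [ lambda ] = [ b ]

Solving the linear system:
  x*      = (0.0279, 0.8533, -0.4032)
  lambda* = (1.6897)
  f(x*)   = 1.6762

x* = (0.0279, 0.8533, -0.4032), lambda* = (1.6897)


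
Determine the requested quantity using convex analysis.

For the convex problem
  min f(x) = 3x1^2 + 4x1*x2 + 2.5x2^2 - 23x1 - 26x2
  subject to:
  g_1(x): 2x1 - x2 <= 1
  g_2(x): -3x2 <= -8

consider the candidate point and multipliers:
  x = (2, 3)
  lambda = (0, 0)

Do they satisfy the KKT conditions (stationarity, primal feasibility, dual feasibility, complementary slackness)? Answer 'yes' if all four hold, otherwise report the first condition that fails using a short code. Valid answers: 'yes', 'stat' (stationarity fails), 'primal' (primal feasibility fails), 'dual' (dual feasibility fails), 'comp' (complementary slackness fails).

Gradient of f: grad f(x) = Q x + c = (1, -3)
Constraint values g_i(x) = a_i^T x - b_i:
  g_1((2, 3)) = 0
  g_2((2, 3)) = -1
Stationarity residual: grad f(x) + sum_i lambda_i a_i = (1, -3)
  -> stationarity FAILS
Primal feasibility (all g_i <= 0): OK
Dual feasibility (all lambda_i >= 0): OK
Complementary slackness (lambda_i * g_i(x) = 0 for all i): OK

Verdict: the first failing condition is stationarity -> stat.

stat


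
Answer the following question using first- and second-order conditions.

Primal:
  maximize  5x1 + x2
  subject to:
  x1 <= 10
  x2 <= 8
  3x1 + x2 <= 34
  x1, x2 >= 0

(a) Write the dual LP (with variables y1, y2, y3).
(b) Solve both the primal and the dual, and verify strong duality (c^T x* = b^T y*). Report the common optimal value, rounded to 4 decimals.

The standard primal-dual pair for 'max c^T x s.t. A x <= b, x >= 0' is:
  Dual:  min b^T y  s.t.  A^T y >= c,  y >= 0.

So the dual LP is:
  minimize  10y1 + 8y2 + 34y3
  subject to:
    y1 + 3y3 >= 5
    y2 + y3 >= 1
    y1, y2, y3 >= 0

Solving the primal: x* = (10, 4).
  primal value c^T x* = 54.
Solving the dual: y* = (2, 0, 1).
  dual value b^T y* = 54.
Strong duality: c^T x* = b^T y*. Confirmed.

54


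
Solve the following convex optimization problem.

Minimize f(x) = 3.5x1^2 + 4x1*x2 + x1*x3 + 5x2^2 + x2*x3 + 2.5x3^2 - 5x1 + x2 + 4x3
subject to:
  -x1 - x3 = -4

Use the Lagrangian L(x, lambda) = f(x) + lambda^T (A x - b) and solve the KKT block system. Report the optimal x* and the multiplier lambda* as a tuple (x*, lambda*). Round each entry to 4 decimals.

Form the Lagrangian:
  L(x, lambda) = (1/2) x^T Q x + c^T x + lambda^T (A x - b)
Stationarity (grad_x L = 0): Q x + c + A^T lambda = 0.
Primal feasibility: A x = b.

This gives the KKT block system:
  [ Q   A^T ] [ x     ]   [-c ]
  [ A    0  ] [ lambda ] = [ b ]

Solving the linear system:
  x*      = (2.9121, -1.3736, 1.0879)
  lambda* = (10.978)
  f(x*)   = 16.1648

x* = (2.9121, -1.3736, 1.0879), lambda* = (10.978)


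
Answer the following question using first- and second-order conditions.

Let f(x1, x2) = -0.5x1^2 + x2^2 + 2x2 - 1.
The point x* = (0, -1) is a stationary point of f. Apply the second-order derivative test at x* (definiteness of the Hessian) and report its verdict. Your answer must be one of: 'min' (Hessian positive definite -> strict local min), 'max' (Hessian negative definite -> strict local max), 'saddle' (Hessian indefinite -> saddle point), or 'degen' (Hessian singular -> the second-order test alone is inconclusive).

Compute the Hessian H = grad^2 f:
  H = [[-1, 0], [0, 2]]
Verify stationarity: grad f(x*) = H x* + g = (0, 0).
Eigenvalues of H: -1, 2.
Eigenvalues have mixed signs, so H is indefinite -> x* is a saddle point.

saddle


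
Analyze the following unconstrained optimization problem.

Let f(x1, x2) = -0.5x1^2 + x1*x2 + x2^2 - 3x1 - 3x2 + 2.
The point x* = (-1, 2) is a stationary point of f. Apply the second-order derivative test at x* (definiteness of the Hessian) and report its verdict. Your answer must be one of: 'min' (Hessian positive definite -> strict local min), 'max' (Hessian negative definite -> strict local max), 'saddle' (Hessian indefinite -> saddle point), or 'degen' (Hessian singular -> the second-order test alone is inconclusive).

Compute the Hessian H = grad^2 f:
  H = [[-1, 1], [1, 2]]
Verify stationarity: grad f(x*) = H x* + g = (0, 0).
Eigenvalues of H: -1.3028, 2.3028.
Eigenvalues have mixed signs, so H is indefinite -> x* is a saddle point.

saddle
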